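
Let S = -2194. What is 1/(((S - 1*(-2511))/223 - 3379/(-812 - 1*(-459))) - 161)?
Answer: -78719/11808341 ≈ -0.0066664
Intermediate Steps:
1/(((S - 1*(-2511))/223 - 3379/(-812 - 1*(-459))) - 161) = 1/(((-2194 - 1*(-2511))/223 - 3379/(-812 - 1*(-459))) - 161) = 1/(((-2194 + 2511)*(1/223) - 3379/(-812 + 459)) - 161) = 1/((317*(1/223) - 3379/(-353)) - 161) = 1/((317/223 - 3379*(-1/353)) - 161) = 1/((317/223 + 3379/353) - 161) = 1/(865418/78719 - 161) = 1/(-11808341/78719) = -78719/11808341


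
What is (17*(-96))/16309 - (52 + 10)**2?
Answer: -62693428/16309 ≈ -3844.1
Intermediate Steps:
(17*(-96))/16309 - (52 + 10)**2 = -1632*1/16309 - 1*62**2 = -1632/16309 - 1*3844 = -1632/16309 - 3844 = -62693428/16309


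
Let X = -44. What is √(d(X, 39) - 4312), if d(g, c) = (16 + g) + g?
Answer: 4*I*√274 ≈ 66.212*I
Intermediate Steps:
d(g, c) = 16 + 2*g
√(d(X, 39) - 4312) = √((16 + 2*(-44)) - 4312) = √((16 - 88) - 4312) = √(-72 - 4312) = √(-4384) = 4*I*√274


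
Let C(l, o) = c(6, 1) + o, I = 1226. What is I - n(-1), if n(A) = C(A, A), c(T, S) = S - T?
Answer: 1232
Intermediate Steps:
C(l, o) = -5 + o (C(l, o) = (1 - 1*6) + o = (1 - 6) + o = -5 + o)
n(A) = -5 + A
I - n(-1) = 1226 - (-5 - 1) = 1226 - 1*(-6) = 1226 + 6 = 1232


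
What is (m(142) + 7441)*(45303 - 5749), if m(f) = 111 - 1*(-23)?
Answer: 299621550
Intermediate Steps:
m(f) = 134 (m(f) = 111 + 23 = 134)
(m(142) + 7441)*(45303 - 5749) = (134 + 7441)*(45303 - 5749) = 7575*39554 = 299621550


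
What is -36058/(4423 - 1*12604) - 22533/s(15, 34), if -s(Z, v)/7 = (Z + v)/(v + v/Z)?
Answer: 4784182082/2004345 ≈ 2386.9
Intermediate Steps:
s(Z, v) = -7*(Z + v)/(v + v/Z)
-36058/(4423 - 1*12604) - 22533/s(15, 34) = -36058/(4423 - 1*12604) - 22533*(-34*(1 + 15)/(105*(15 + 34))) = -36058/(4423 - 12604) - 22533/((-7*15*1/34*49/16)) = -36058/(-8181) - 22533/((-7*15*1/34*1/16*49)) = -36058*(-1/8181) - 22533/(-5145/544) = 36058/8181 - 22533*(-544/5145) = 36058/8181 + 583712/245 = 4784182082/2004345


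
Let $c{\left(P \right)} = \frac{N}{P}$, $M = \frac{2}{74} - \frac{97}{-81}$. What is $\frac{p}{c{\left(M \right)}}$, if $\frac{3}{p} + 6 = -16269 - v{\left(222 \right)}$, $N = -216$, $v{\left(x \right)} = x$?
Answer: $\frac{1835}{1779894324} \approx 1.031 \cdot 10^{-6}$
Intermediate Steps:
$M = \frac{3670}{2997}$ ($M = 2 \cdot \frac{1}{74} - - \frac{97}{81} = \frac{1}{37} + \frac{97}{81} = \frac{3670}{2997} \approx 1.2246$)
$c{\left(P \right)} = - \frac{216}{P}$
$p = - \frac{1}{5499}$ ($p = \frac{3}{-6 - 16491} = \frac{3}{-16497} = 3 \left(- \frac{1}{16497}\right) = - \frac{1}{5499} \approx -0.00018185$)
$\frac{p}{c{\left(M \right)}} = - \frac{1}{5499 \left(- \frac{216}{\frac{3670}{2997}}\right)} = - \frac{1}{5499 \left(\left(-216\right) \frac{2997}{3670}\right)} = - \frac{1}{5499 \left(- \frac{323676}{1835}\right)} = \left(- \frac{1}{5499}\right) \left(- \frac{1835}{323676}\right) = \frac{1835}{1779894324}$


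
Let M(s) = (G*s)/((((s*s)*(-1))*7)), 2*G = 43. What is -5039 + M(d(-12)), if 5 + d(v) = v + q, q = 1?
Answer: -1128693/224 ≈ -5038.8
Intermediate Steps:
G = 43/2 (G = (½)*43 = 43/2 ≈ 21.500)
d(v) = -4 + v (d(v) = -5 + (v + 1) = -5 + (1 + v) = -4 + v)
M(s) = -43/(14*s) (M(s) = (43*s/2)/((((s*s)*(-1))*7)) = (43*s/2)/(((s²*(-1))*7)) = (43*s/2)/((-s²*7)) = (43*s/2)/((-7*s²)) = (43*s/2)*(-1/(7*s²)) = -43/(14*s))
-5039 + M(d(-12)) = -5039 - 43/(14*(-4 - 12)) = -5039 - 43/14/(-16) = -5039 - 43/14*(-1/16) = -5039 + 43/224 = -1128693/224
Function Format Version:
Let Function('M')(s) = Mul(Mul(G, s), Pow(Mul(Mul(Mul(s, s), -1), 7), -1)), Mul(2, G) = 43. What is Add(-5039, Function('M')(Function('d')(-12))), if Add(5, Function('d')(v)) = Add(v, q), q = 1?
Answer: Rational(-1128693, 224) ≈ -5038.8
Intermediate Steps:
G = Rational(43, 2) (G = Mul(Rational(1, 2), 43) = Rational(43, 2) ≈ 21.500)
Function('d')(v) = Add(-4, v) (Function('d')(v) = Add(-5, Add(v, 1)) = Add(-5, Add(1, v)) = Add(-4, v))
Function('M')(s) = Mul(Rational(-43, 14), Pow(s, -1)) (Function('M')(s) = Mul(Mul(Rational(43, 2), s), Pow(Mul(Mul(Mul(s, s), -1), 7), -1)) = Mul(Mul(Rational(43, 2), s), Pow(Mul(Mul(Pow(s, 2), -1), 7), -1)) = Mul(Mul(Rational(43, 2), s), Pow(Mul(Mul(-1, Pow(s, 2)), 7), -1)) = Mul(Mul(Rational(43, 2), s), Pow(Mul(-7, Pow(s, 2)), -1)) = Mul(Mul(Rational(43, 2), s), Mul(Rational(-1, 7), Pow(s, -2))) = Mul(Rational(-43, 14), Pow(s, -1)))
Add(-5039, Function('M')(Function('d')(-12))) = Add(-5039, Mul(Rational(-43, 14), Pow(Add(-4, -12), -1))) = Add(-5039, Mul(Rational(-43, 14), Pow(-16, -1))) = Add(-5039, Mul(Rational(-43, 14), Rational(-1, 16))) = Add(-5039, Rational(43, 224)) = Rational(-1128693, 224)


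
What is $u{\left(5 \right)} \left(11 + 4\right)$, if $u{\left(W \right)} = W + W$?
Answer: $150$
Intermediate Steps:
$u{\left(W \right)} = 2 W$
$u{\left(5 \right)} \left(11 + 4\right) = 2 \cdot 5 \left(11 + 4\right) = 10 \cdot 15 = 150$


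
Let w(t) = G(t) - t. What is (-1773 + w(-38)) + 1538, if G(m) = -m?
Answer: -159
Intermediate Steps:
w(t) = -2*t (w(t) = -t - t = -2*t)
(-1773 + w(-38)) + 1538 = (-1773 - 2*(-38)) + 1538 = (-1773 + 76) + 1538 = -1697 + 1538 = -159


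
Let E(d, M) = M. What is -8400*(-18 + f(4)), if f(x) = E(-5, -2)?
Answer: 168000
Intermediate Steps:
f(x) = -2
-8400*(-18 + f(4)) = -8400*(-18 - 2) = -8400*(-20) = 168000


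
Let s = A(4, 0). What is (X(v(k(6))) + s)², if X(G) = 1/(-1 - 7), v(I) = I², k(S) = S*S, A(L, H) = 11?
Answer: 7569/64 ≈ 118.27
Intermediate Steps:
s = 11
k(S) = S²
X(G) = -⅛ (X(G) = 1/(-8) = -⅛)
(X(v(k(6))) + s)² = (-⅛ + 11)² = (87/8)² = 7569/64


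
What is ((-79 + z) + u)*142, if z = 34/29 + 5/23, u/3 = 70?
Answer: 12539168/667 ≈ 18799.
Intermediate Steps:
u = 210 (u = 3*70 = 210)
z = 927/667 (z = 34*(1/29) + 5*(1/23) = 34/29 + 5/23 = 927/667 ≈ 1.3898)
((-79 + z) + u)*142 = ((-79 + 927/667) + 210)*142 = (-51766/667 + 210)*142 = (88304/667)*142 = 12539168/667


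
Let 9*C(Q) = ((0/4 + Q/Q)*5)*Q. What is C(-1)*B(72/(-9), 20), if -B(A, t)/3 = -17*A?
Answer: 680/3 ≈ 226.67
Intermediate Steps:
B(A, t) = 51*A (B(A, t) = -(-51)*A = 51*A)
C(Q) = 5*Q/9 (C(Q) = (((0/4 + Q/Q)*5)*Q)/9 = (((0*(¼) + 1)*5)*Q)/9 = (((0 + 1)*5)*Q)/9 = ((1*5)*Q)/9 = (5*Q)/9 = 5*Q/9)
C(-1)*B(72/(-9), 20) = ((5/9)*(-1))*(51*(72/(-9))) = -85*72*(-⅑)/3 = -85*(-8)/3 = -5/9*(-408) = 680/3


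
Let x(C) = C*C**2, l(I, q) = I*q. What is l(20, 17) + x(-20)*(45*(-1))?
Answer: 360340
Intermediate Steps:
x(C) = C**3
l(20, 17) + x(-20)*(45*(-1)) = 20*17 + (-20)**3*(45*(-1)) = 340 - 8000*(-45) = 340 + 360000 = 360340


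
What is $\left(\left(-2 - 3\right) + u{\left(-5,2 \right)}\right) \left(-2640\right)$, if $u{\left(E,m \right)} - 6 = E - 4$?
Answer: $21120$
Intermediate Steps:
$u{\left(E,m \right)} = 2 + E$ ($u{\left(E,m \right)} = 6 + \left(E - 4\right) = 6 + \left(-4 + E\right) = 2 + E$)
$\left(\left(-2 - 3\right) + u{\left(-5,2 \right)}\right) \left(-2640\right) = \left(\left(-2 - 3\right) + \left(2 - 5\right)\right) \left(-2640\right) = \left(-5 - 3\right) \left(-2640\right) = \left(-8\right) \left(-2640\right) = 21120$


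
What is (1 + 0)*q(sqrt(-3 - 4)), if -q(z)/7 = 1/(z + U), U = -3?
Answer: 21/16 + 7*I*sqrt(7)/16 ≈ 1.3125 + 1.1575*I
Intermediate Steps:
q(z) = -7/(-3 + z) (q(z) = -7/(z - 3) = -7/(-3 + z))
(1 + 0)*q(sqrt(-3 - 4)) = (1 + 0)*(-7/(-3 + sqrt(-3 - 4))) = 1*(-7/(-3 + sqrt(-7))) = 1*(-7/(-3 + I*sqrt(7))) = -7/(-3 + I*sqrt(7))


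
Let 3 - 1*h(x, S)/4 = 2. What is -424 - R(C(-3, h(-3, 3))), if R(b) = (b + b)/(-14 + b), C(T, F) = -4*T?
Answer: -412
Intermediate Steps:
h(x, S) = 4 (h(x, S) = 12 - 4*2 = 12 - 8 = 4)
R(b) = 2*b/(-14 + b) (R(b) = (2*b)/(-14 + b) = 2*b/(-14 + b))
-424 - R(C(-3, h(-3, 3))) = -424 - 2*(-4*(-3))/(-14 - 4*(-3)) = -424 - 2*12/(-14 + 12) = -424 - 2*12/(-2) = -424 - 2*12*(-1)/2 = -424 - 1*(-12) = -424 + 12 = -412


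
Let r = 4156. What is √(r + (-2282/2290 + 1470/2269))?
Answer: √28049108978613005/2598005 ≈ 64.464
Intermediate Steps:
√(r + (-2282/2290 + 1470/2269)) = √(4156 + (-2282/2290 + 1470/2269)) = √(4156 + (-2282*1/2290 + 1470*(1/2269))) = √(4156 + (-1141/1145 + 1470/2269)) = √(4156 - 905779/2598005) = √(10796403001/2598005) = √28049108978613005/2598005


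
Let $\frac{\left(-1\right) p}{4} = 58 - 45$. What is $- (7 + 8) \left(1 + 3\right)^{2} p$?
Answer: $12480$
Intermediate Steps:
$p = -52$ ($p = - 4 \left(58 - 45\right) = \left(-4\right) 13 = -52$)
$- (7 + 8) \left(1 + 3\right)^{2} p = - (7 + 8) \left(1 + 3\right)^{2} \left(-52\right) = \left(-1\right) 15 \cdot 4^{2} \left(-52\right) = \left(-15\right) 16 \left(-52\right) = \left(-240\right) \left(-52\right) = 12480$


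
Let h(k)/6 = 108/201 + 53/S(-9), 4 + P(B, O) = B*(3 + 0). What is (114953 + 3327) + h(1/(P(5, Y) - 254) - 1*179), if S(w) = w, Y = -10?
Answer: 23767826/201 ≈ 1.1825e+5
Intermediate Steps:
P(B, O) = -4 + 3*B (P(B, O) = -4 + B*(3 + 0) = -4 + B*3 = -4 + 3*B)
h(k) = -6454/201 (h(k) = 6*(108/201 + 53/(-9)) = 6*(108*(1/201) + 53*(-⅑)) = 6*(36/67 - 53/9) = 6*(-3227/603) = -6454/201)
(114953 + 3327) + h(1/(P(5, Y) - 254) - 1*179) = (114953 + 3327) - 6454/201 = 118280 - 6454/201 = 23767826/201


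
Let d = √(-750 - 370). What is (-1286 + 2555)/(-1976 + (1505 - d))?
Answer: -597699/222961 + 5076*I*√70/222961 ≈ -2.6807 + 0.19048*I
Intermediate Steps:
d = 4*I*√70 (d = √(-1120) = 4*I*√70 ≈ 33.466*I)
(-1286 + 2555)/(-1976 + (1505 - d)) = (-1286 + 2555)/(-1976 + (1505 - 4*I*√70)) = 1269/(-1976 + (1505 - 4*I*√70)) = 1269/(-471 - 4*I*√70)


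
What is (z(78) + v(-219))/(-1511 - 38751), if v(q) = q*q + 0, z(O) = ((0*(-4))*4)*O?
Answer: -47961/40262 ≈ -1.1912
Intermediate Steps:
z(O) = 0 (z(O) = (0*4)*O = 0*O = 0)
v(q) = q**2 (v(q) = q**2 + 0 = q**2)
(z(78) + v(-219))/(-1511 - 38751) = (0 + (-219)**2)/(-1511 - 38751) = (0 + 47961)/(-40262) = 47961*(-1/40262) = -47961/40262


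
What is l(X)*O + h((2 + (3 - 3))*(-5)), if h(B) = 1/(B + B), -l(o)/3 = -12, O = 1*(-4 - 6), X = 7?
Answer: -7201/20 ≈ -360.05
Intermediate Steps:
O = -10 (O = 1*(-10) = -10)
l(o) = 36 (l(o) = -3*(-12) = 36)
h(B) = 1/(2*B)
l(X)*O + h((2 + (3 - 3))*(-5)) = 36*(-10) + 1/(2*(((2 + (3 - 3))*(-5)))) = -360 + 1/(2*(((2 + 0)*(-5)))) = -360 + 1/(2*((2*(-5)))) = -360 + (½)/(-10) = -360 + (½)*(-⅒) = -360 - 1/20 = -7201/20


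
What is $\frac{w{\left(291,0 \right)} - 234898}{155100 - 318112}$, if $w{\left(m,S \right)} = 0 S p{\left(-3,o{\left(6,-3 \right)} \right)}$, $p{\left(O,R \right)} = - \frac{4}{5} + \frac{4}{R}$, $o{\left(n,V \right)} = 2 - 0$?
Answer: $\frac{117449}{81506} \approx 1.441$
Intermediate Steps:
$o{\left(n,V \right)} = 2$ ($o{\left(n,V \right)} = 2 + 0 = 2$)
$p{\left(O,R \right)} = - \frac{4}{5} + \frac{4}{R}$ ($p{\left(O,R \right)} = \left(-4\right) \frac{1}{5} + \frac{4}{R} = - \frac{4}{5} + \frac{4}{R}$)
$w{\left(m,S \right)} = 0$ ($w{\left(m,S \right)} = 0 S \left(- \frac{4}{5} + \frac{4}{2}\right) = 0 \left(- \frac{4}{5} + 4 \cdot \frac{1}{2}\right) = 0 \left(- \frac{4}{5} + 2\right) = 0 \cdot \frac{6}{5} = 0$)
$\frac{w{\left(291,0 \right)} - 234898}{155100 - 318112} = \frac{0 - 234898}{155100 - 318112} = - \frac{234898}{-163012} = \left(-234898\right) \left(- \frac{1}{163012}\right) = \frac{117449}{81506}$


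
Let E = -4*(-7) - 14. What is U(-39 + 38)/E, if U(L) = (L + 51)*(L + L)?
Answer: -50/7 ≈ -7.1429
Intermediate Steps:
E = 14 (E = 28 - 14 = 14)
U(L) = 2*L*(51 + L) (U(L) = (51 + L)*(2*L) = 2*L*(51 + L))
U(-39 + 38)/E = (2*(-39 + 38)*(51 + (-39 + 38)))/14 = (2*(-1)*(51 - 1))*(1/14) = (2*(-1)*50)*(1/14) = -100*1/14 = -50/7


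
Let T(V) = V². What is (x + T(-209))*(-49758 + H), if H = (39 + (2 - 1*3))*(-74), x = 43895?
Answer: -4603870320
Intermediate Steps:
H = -2812 (H = (39 + (2 - 3))*(-74) = (39 - 1)*(-74) = 38*(-74) = -2812)
(x + T(-209))*(-49758 + H) = (43895 + (-209)²)*(-49758 - 2812) = (43895 + 43681)*(-52570) = 87576*(-52570) = -4603870320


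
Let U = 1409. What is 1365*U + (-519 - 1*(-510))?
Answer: 1923276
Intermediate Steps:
1365*U + (-519 - 1*(-510)) = 1365*1409 + (-519 - 1*(-510)) = 1923285 + (-519 + 510) = 1923285 - 9 = 1923276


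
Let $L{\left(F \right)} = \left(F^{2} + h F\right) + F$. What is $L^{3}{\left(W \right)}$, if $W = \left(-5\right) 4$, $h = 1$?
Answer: $46656000$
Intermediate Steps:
$W = -20$
$L{\left(F \right)} = F^{2} + 2 F$ ($L{\left(F \right)} = \left(F^{2} + 1 F\right) + F = \left(F^{2} + F\right) + F = \left(F + F^{2}\right) + F = F^{2} + 2 F$)
$L^{3}{\left(W \right)} = \left(- 20 \left(2 - 20\right)\right)^{3} = \left(\left(-20\right) \left(-18\right)\right)^{3} = 360^{3} = 46656000$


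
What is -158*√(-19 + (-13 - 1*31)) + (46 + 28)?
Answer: 74 - 474*I*√7 ≈ 74.0 - 1254.1*I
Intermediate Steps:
-158*√(-19 + (-13 - 1*31)) + (46 + 28) = -158*√(-19 + (-13 - 31)) + 74 = -158*√(-19 - 44) + 74 = -474*I*√7 + 74 = 74 - 474*I*√7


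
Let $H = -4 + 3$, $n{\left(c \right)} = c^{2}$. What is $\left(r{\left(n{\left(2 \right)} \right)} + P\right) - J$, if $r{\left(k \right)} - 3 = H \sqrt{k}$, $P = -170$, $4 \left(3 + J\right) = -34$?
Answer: $- \frac{315}{2} \approx -157.5$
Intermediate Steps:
$J = - \frac{23}{2}$ ($J = -3 + \frac{1}{4} \left(-34\right) = -3 - \frac{17}{2} = - \frac{23}{2} \approx -11.5$)
$H = -1$
$r{\left(k \right)} = 3 - \sqrt{k}$
$\left(r{\left(n{\left(2 \right)} \right)} + P\right) - J = \left(\left(3 - \sqrt{2^{2}}\right) - 170\right) - - \frac{23}{2} = \left(\left(3 - \sqrt{4}\right) - 170\right) + \frac{23}{2} = \left(\left(3 - 2\right) - 170\right) + \frac{23}{2} = \left(1 - 170\right) + \frac{23}{2} = -169 + \frac{23}{2} = - \frac{315}{2}$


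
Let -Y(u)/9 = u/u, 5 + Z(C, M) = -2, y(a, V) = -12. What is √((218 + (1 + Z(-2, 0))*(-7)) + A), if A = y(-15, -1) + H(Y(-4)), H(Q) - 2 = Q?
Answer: √241 ≈ 15.524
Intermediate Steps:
Z(C, M) = -7 (Z(C, M) = -5 - 2 = -7)
Y(u) = -9 (Y(u) = -9*u/u = -9*1 = -9)
H(Q) = 2 + Q
A = -19 (A = -12 + (2 - 9) = -12 - 7 = -19)
√((218 + (1 + Z(-2, 0))*(-7)) + A) = √((218 + (1 - 7)*(-7)) - 19) = √((218 - 6*(-7)) - 19) = √((218 + 42) - 19) = √(260 - 19) = √241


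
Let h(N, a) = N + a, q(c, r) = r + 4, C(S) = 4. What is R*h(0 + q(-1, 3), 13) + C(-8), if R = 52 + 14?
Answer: 1324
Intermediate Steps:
q(c, r) = 4 + r
R = 66
R*h(0 + q(-1, 3), 13) + C(-8) = 66*((0 + (4 + 3)) + 13) + 4 = 66*((0 + 7) + 13) + 4 = 66*(7 + 13) + 4 = 66*20 + 4 = 1320 + 4 = 1324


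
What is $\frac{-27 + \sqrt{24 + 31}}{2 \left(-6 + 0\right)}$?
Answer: $\frac{9}{4} - \frac{\sqrt{55}}{12} \approx 1.632$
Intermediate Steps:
$\frac{-27 + \sqrt{24 + 31}}{2 \left(-6 + 0\right)} = \frac{-27 + \sqrt{55}}{2 \left(-6\right)} = \frac{-27 + \sqrt{55}}{-12} = - \frac{-27 + \sqrt{55}}{12} = \frac{9}{4} - \frac{\sqrt{55}}{12}$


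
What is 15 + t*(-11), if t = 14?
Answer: -139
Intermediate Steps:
15 + t*(-11) = 15 + 14*(-11) = 15 - 154 = -139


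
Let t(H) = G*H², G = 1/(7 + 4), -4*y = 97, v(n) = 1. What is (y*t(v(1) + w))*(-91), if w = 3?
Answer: 35308/11 ≈ 3209.8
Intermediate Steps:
y = -97/4 (y = -¼*97 = -97/4 ≈ -24.250)
G = 1/11 ≈ 0.090909
t(H) = H²/11
(y*t(v(1) + w))*(-91) = -97*(1 + 3)²/44*(-91) = -97*4²/44*(-91) = -97*16/44*(-91) = -97/4*16/11*(-91) = -388/11*(-91) = 35308/11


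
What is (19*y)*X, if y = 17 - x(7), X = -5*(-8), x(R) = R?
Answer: 7600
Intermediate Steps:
X = 40
y = 10 (y = 17 - 1*7 = 17 - 7 = 10)
(19*y)*X = (19*10)*40 = 190*40 = 7600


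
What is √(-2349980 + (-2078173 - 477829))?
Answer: I*√4905982 ≈ 2214.9*I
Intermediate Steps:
√(-2349980 + (-2078173 - 477829)) = √(-2349980 - 2556002) = √(-4905982) = I*√4905982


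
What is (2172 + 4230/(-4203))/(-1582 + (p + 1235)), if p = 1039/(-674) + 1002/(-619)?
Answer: -422985971924/68223549457 ≈ -6.2000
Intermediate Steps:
p = -1318489/417206 (p = 1039*(-1/674) + 1002*(-1/619) = -1039/674 - 1002/619 = -1318489/417206 ≈ -3.1603)
(2172 + 4230/(-4203))/(-1582 + (p + 1235)) = (2172 + 4230/(-4203))/(-1582 + (-1318489/417206 + 1235)) = (2172 + 4230*(-1/4203))/(-1582 + 513930921/417206) = (2172 - 470/467)/(-146088971/417206) = (1013854/467)*(-417206/146088971) = -422985971924/68223549457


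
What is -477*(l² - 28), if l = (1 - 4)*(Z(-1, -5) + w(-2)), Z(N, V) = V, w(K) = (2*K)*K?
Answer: -25281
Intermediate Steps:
w(K) = 2*K²
l = -9 (l = (1 - 4)*(-5 + 2*(-2)²) = -3*(-5 + 2*4) = -3*(-5 + 8) = -3*3 = -9)
-477*(l² - 28) = -477*((-9)² - 28) = -477*(81 - 28) = -477*53 = -25281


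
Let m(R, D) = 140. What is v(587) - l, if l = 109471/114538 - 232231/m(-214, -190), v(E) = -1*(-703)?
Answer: 18928389149/8017660 ≈ 2360.8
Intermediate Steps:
v(E) = 703
l = -13291974169/8017660 (l = 109471/114538 - 232231/140 = -13291974169/8017660 ≈ -1657.8)
v(587) - l = 703 - 1*(-13291974169/8017660) = 703 + 13291974169/8017660 = 18928389149/8017660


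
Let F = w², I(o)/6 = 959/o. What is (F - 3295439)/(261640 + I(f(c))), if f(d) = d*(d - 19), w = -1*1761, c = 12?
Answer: -388636/523143 ≈ -0.74289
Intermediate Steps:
w = -1761
f(d) = d*(-19 + d)
I(o) = 5754/o (I(o) = 6*(959/o) = 5754/o)
F = 3101121 (F = (-1761)² = 3101121)
(F - 3295439)/(261640 + I(f(c))) = (3101121 - 3295439)/(261640 + 5754/((12*(-19 + 12)))) = -194318/(261640 + 5754/((12*(-7)))) = -194318/(261640 + 5754/(-84)) = -194318/(261640 + 5754*(-1/84)) = -194318/(261640 - 137/2) = -194318/523143/2 = -194318*2/523143 = -388636/523143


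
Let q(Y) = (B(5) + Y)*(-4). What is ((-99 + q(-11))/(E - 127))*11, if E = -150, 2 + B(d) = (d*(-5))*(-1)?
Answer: 1617/277 ≈ 5.8375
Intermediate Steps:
B(d) = -2 + 5*d (B(d) = -2 + (d*(-5))*(-1) = -2 - 5*d*(-1) = -2 + 5*d)
q(Y) = -92 - 4*Y (q(Y) = ((-2 + 5*5) + Y)*(-4) = ((-2 + 25) + Y)*(-4) = (23 + Y)*(-4) = -92 - 4*Y)
((-99 + q(-11))/(E - 127))*11 = ((-99 + (-92 - 4*(-11)))/(-150 - 127))*11 = ((-99 + (-92 + 44))/(-277))*11 = ((-99 - 48)*(-1/277))*11 = -147*(-1/277)*11 = (147/277)*11 = 1617/277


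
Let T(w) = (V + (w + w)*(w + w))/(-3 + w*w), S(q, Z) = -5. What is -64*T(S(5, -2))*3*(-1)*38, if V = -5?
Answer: 346560/11 ≈ 31505.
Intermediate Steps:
T(w) = (-5 + 4*w²)/(-3 + w²) (T(w) = (-5 + (w + w)*(w + w))/(-3 + w*w) = (-5 + (2*w)*(2*w))/(-3 + w²) = (-5 + 4*w²)/(-3 + w²))
-64*T(S(5, -2))*3*(-1)*38 = -64*((-5 + 4*(-5)²)/(-3 + (-5)²))*3*(-1)*38 = -64*((-5 + 4*25)/(-3 + 25))*3*(-1)*38 = -64*((-5 + 100)/22)*3*(-1)*38 = -64*((1/22)*95)*3*(-1)*38 = -64*(95/22)*3*(-1)*38 = -9120*(-1)/11*38 = -64*(-285/22)*38 = (9120/11)*38 = 346560/11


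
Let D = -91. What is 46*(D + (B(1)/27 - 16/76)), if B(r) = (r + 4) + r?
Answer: -715714/171 ≈ -4185.5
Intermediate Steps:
B(r) = 4 + 2*r (B(r) = (4 + r) + r = 4 + 2*r)
46*(D + (B(1)/27 - 16/76)) = 46*(-91 + ((4 + 2*1)/27 - 16/76)) = 46*(-91 + ((4 + 2)*(1/27) - 16*1/76)) = 46*(-91 + (6*(1/27) - 4/19)) = 46*(-91 + (2/9 - 4/19)) = 46*(-91 + 2/171) = 46*(-15559/171) = -715714/171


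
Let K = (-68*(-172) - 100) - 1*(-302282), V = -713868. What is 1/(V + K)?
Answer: -1/399990 ≈ -2.5001e-6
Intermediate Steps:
K = 313878 (K = (11696 - 100) + 302282 = 11596 + 302282 = 313878)
1/(V + K) = 1/(-713868 + 313878) = 1/(-399990) = -1/399990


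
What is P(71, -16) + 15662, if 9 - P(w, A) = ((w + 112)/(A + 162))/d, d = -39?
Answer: 29743619/1898 ≈ 15671.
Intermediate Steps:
P(w, A) = 9 + (112 + w)/(39*(162 + A)) (P(w, A) = 9 - (w + 112)/(A + 162)/(-39) = 9 - (112 + w)/(162 + A)*(-1)/39 = 9 - (-1)*(112 + w)/(39*(162 + A)) = 9 + (112 + w)/(39*(162 + A)))
P(71, -16) + 15662 = (56974 + 71 + 351*(-16))/(39*(162 - 16)) + 15662 = (1/39)*(56974 + 71 - 5616)/146 + 15662 = (1/39)*(1/146)*51429 + 15662 = 17143/1898 + 15662 = 29743619/1898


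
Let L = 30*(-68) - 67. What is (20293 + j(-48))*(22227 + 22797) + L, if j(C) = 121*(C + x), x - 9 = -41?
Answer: 477837605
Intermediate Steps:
x = -32 (x = 9 - 41 = -32)
j(C) = -3872 + 121*C (j(C) = 121*(C - 32) = 121*(-32 + C) = -3872 + 121*C)
L = -2107 (L = -2040 - 67 = -2107)
(20293 + j(-48))*(22227 + 22797) + L = (20293 + (-3872 + 121*(-48)))*(22227 + 22797) - 2107 = (20293 + (-3872 - 5808))*45024 - 2107 = (20293 - 9680)*45024 - 2107 = 10613*45024 - 2107 = 477839712 - 2107 = 477837605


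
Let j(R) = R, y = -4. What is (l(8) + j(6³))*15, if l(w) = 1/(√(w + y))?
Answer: 6495/2 ≈ 3247.5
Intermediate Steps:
l(w) = (-4 + w)^(-½) (l(w) = 1/(√(w - 4)) = 1/(√(-4 + w)) = (-4 + w)^(-½))
(l(8) + j(6³))*15 = ((-4 + 8)^(-½) + 6³)*15 = (4^(-½) + 216)*15 = (½ + 216)*15 = (433/2)*15 = 6495/2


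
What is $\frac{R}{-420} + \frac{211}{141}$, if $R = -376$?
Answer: $\frac{11803}{4935} \approx 2.3917$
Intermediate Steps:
$\frac{R}{-420} + \frac{211}{141} = - \frac{376}{-420} + \frac{211}{141} = \left(-376\right) \left(- \frac{1}{420}\right) + 211 \cdot \frac{1}{141} = \frac{94}{105} + \frac{211}{141} = \frac{11803}{4935}$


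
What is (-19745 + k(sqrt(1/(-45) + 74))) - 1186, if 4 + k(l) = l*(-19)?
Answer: -20935 - 19*sqrt(16645)/15 ≈ -21098.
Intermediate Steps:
k(l) = -4 - 19*l (k(l) = -4 + l*(-19) = -4 - 19*l)
(-19745 + k(sqrt(1/(-45) + 74))) - 1186 = (-19745 + (-4 - 19*sqrt(1/(-45) + 74))) - 1186 = (-19745 + (-4 - 19*sqrt(-1/45 + 74))) - 1186 = (-19745 + (-4 - 19*sqrt(16645)/15)) - 1186 = (-19749 - 19*sqrt(16645)/15) - 1186 = -20935 - 19*sqrt(16645)/15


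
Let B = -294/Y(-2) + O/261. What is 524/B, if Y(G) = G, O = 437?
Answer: 34191/9701 ≈ 3.5245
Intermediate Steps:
B = 38804/261 (B = -294/(-2) + 437/261 = -294*(-1/2) + 437*(1/261) = 147 + 437/261 = 38804/261 ≈ 148.67)
524/B = 524/(38804/261) = 524*(261/38804) = 34191/9701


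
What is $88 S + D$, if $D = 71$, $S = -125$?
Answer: $-10929$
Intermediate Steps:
$88 S + D = 88 \left(-125\right) + 71 = -11000 + 71 = -10929$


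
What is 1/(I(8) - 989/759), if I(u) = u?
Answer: 33/221 ≈ 0.14932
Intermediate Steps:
1/(I(8) - 989/759) = 1/(8 - 989/759) = 1/(8 - 989*1/759) = 1/(8 - 43/33) = 1/(221/33) = 33/221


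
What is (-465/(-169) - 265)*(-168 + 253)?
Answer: -3767200/169 ≈ -22291.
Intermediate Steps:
(-465/(-169) - 265)*(-168 + 253) = (-465*(-1/169) - 265)*85 = (465/169 - 265)*85 = -44320/169*85 = -3767200/169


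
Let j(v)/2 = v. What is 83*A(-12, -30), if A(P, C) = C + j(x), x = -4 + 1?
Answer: -2988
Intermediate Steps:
x = -3
j(v) = 2*v
A(P, C) = -6 + C (A(P, C) = C + 2*(-3) = C - 6 = -6 + C)
83*A(-12, -30) = 83*(-6 - 30) = 83*(-36) = -2988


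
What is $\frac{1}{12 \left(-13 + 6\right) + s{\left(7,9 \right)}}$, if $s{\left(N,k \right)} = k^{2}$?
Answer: $- \frac{1}{3} \approx -0.33333$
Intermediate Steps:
$\frac{1}{12 \left(-13 + 6\right) + s{\left(7,9 \right)}} = \frac{1}{12 \left(-13 + 6\right) + 9^{2}} = \frac{1}{12 \left(-7\right) + 81} = \frac{1}{-84 + 81} = \frac{1}{-3} = - \frac{1}{3}$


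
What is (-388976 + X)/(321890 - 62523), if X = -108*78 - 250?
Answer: -397650/259367 ≈ -1.5332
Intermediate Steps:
X = -8674 (X = -8424 - 250 = -8674)
(-388976 + X)/(321890 - 62523) = (-388976 - 8674)/(321890 - 62523) = -397650/259367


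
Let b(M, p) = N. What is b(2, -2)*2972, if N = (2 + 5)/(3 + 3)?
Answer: 10402/3 ≈ 3467.3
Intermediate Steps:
N = 7/6 ≈ 1.1667
b(M, p) = 7/6
b(2, -2)*2972 = (7/6)*2972 = 10402/3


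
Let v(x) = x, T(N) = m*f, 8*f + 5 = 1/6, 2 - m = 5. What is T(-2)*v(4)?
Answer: 29/4 ≈ 7.2500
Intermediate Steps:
m = -3 (m = 2 - 1*5 = 2 - 5 = -3)
f = -29/48 (f = -5/8 + (1/8)/6 = -5/8 + (1/8)*(1/6) = -5/8 + 1/48 = -29/48 ≈ -0.60417)
T(N) = 29/16 (T(N) = -3*(-29/48) = 29/16)
T(-2)*v(4) = (29/16)*4 = 29/4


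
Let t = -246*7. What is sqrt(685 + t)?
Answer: I*sqrt(1037) ≈ 32.203*I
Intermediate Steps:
t = -1722
sqrt(685 + t) = sqrt(685 - 1722) = sqrt(-1037) = I*sqrt(1037)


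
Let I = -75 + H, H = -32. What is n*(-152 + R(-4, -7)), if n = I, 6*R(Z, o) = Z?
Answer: 49006/3 ≈ 16335.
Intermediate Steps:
R(Z, o) = Z/6
I = -107 (I = -75 - 32 = -107)
n = -107
n*(-152 + R(-4, -7)) = -107*(-152 + (⅙)*(-4)) = -107*(-152 - ⅔) = -107*(-458/3) = 49006/3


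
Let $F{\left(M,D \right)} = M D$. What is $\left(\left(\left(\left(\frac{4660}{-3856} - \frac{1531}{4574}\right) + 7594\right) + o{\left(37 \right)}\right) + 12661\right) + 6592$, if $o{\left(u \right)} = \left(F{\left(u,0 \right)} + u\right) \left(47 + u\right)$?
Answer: $\frac{66037427643}{2204668} \approx 29953.0$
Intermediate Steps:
$F{\left(M,D \right)} = D M$
$o{\left(u \right)} = u \left(47 + u\right)$ ($o{\left(u \right)} = \left(0 u + u\right) \left(47 + u\right) = \left(0 + u\right) \left(47 + u\right) = u \left(47 + u\right)$)
$\left(\left(\left(\left(\frac{4660}{-3856} - \frac{1531}{4574}\right) + 7594\right) + o{\left(37 \right)}\right) + 12661\right) + 6592 = \left(\left(\left(\left(\frac{4660}{-3856} - \frac{1531}{4574}\right) + 7594\right) + 37 \left(47 + 37\right)\right) + 12661\right) + 6592 = \left(\left(\left(\left(4660 \left(- \frac{1}{3856}\right) - \frac{1531}{4574}\right) + 7594\right) + 37 \cdot 84\right) + 12661\right) + 6592 = \left(\left(\left(\left(- \frac{1165}{964} - \frac{1531}{4574}\right) + 7594\right) + 3108\right) + 12661\right) + 6592 = \left(\left(\left(- \frac{3402297}{2204668} + 7594\right) + 3108\right) + 12661\right) + 6592 = \left(\left(\frac{16738846495}{2204668} + 3108\right) + 12661\right) + 6592 = \left(\frac{23590954639}{2204668} + 12661\right) + 6592 = \frac{51504256187}{2204668} + 6592 = \frac{66037427643}{2204668}$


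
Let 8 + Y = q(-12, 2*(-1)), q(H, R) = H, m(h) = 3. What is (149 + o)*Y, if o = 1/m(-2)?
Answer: -8960/3 ≈ -2986.7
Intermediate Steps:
Y = -20 (Y = -8 - 12 = -20)
o = ⅓ (o = 1/3 = ⅓ ≈ 0.33333)
(149 + o)*Y = (149 + ⅓)*(-20) = (448/3)*(-20) = -8960/3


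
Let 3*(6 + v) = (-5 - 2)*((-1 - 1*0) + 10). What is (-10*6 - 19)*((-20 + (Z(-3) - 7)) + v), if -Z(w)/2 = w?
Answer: 3792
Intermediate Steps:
Z(w) = -2*w
v = -27 (v = -6 + ((-5 - 2)*((-1 - 1*0) + 10))/3 = -6 + (-7*((-1 + 0) + 10))/3 = -6 + (-7*(-1 + 10))/3 = -6 + (-7*9)/3 = -6 + (⅓)*(-63) = -6 - 21 = -27)
(-10*6 - 19)*((-20 + (Z(-3) - 7)) + v) = (-10*6 - 19)*((-20 + (-2*(-3) - 7)) - 27) = (-60 - 19)*((-20 + (6 - 7)) - 27) = -79*((-20 - 1) - 27) = -79*(-21 - 27) = -79*(-48) = 3792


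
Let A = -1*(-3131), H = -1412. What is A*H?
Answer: -4420972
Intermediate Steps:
A = 3131
A*H = 3131*(-1412) = -4420972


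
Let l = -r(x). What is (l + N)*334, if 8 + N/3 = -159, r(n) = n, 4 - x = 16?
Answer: -163326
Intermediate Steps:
x = -12 (x = 4 - 1*16 = 4 - 16 = -12)
N = -501 (N = -24 + 3*(-159) = -24 - 477 = -501)
l = 12 (l = -1*(-12) = 12)
(l + N)*334 = (12 - 501)*334 = -489*334 = -163326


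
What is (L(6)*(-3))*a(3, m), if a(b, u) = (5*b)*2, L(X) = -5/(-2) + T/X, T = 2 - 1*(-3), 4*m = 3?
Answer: -300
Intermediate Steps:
m = ¾ (m = (¼)*3 = ¾ ≈ 0.75000)
T = 5 (T = 2 + 3 = 5)
L(X) = 5/2 + 5/X (L(X) = -5/(-2) + 5/X = -5*(-½) + 5/X = 5/2 + 5/X)
a(b, u) = 10*b
(L(6)*(-3))*a(3, m) = ((5/2 + 5/6)*(-3))*(10*3) = ((5/2 + 5*(⅙))*(-3))*30 = ((5/2 + ⅚)*(-3))*30 = ((10/3)*(-3))*30 = -10*30 = -300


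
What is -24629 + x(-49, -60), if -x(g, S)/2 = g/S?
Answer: -738919/30 ≈ -24631.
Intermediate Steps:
x(g, S) = -2*g/S
-24629 + x(-49, -60) = -24629 - 2*(-49)/(-60) = -24629 - 2*(-49)*(-1/60) = -24629 - 49/30 = -738919/30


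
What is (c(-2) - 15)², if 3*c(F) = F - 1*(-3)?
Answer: 1936/9 ≈ 215.11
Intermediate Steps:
c(F) = 1 + F/3 (c(F) = (F - 1*(-3))/3 = (F + 3)/3 = (3 + F)/3 = 1 + F/3)
(c(-2) - 15)² = ((1 + (⅓)*(-2)) - 15)² = ((1 - ⅔) - 15)² = (⅓ - 15)² = (-44/3)² = 1936/9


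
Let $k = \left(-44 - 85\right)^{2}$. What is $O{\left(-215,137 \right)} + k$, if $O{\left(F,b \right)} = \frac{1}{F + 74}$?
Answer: $\frac{2346380}{141} \approx 16641.0$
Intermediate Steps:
$O{\left(F,b \right)} = \frac{1}{74 + F}$
$k = 16641$ ($k = \left(-129\right)^{2} = 16641$)
$O{\left(-215,137 \right)} + k = \frac{1}{74 - 215} + 16641 = \frac{1}{-141} + 16641 = - \frac{1}{141} + 16641 = \frac{2346380}{141}$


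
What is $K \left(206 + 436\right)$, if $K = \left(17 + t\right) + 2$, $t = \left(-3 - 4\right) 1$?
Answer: $7704$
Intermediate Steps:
$t = -7$ ($t = \left(-7\right) 1 = -7$)
$K = 12$ ($K = \left(17 - 7\right) + 2 = 10 + 2 = 12$)
$K \left(206 + 436\right) = 12 \left(206 + 436\right) = 12 \cdot 642 = 7704$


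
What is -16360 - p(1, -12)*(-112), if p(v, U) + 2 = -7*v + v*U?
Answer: -18712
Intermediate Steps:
p(v, U) = -2 - 7*v + U*v (p(v, U) = -2 + (-7*v + v*U) = -2 + (-7*v + U*v) = -2 - 7*v + U*v)
-16360 - p(1, -12)*(-112) = -16360 - (-2 - 7*1 - 12*1)*(-112) = -16360 - (-2 - 7 - 12)*(-112) = -16360 - (-21)*(-112) = -16360 - 1*2352 = -16360 - 2352 = -18712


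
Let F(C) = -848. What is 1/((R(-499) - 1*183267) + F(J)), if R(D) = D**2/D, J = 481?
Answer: -1/184614 ≈ -5.4167e-6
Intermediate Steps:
R(D) = D
1/((R(-499) - 1*183267) + F(J)) = 1/((-499 - 1*183267) - 848) = 1/((-499 - 183267) - 848) = 1/(-183766 - 848) = 1/(-184614) = -1/184614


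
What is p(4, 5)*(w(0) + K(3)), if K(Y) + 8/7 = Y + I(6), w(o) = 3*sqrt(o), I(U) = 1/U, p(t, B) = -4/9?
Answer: -170/189 ≈ -0.89947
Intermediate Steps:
p(t, B) = -4/9 (p(t, B) = -4*1/9 = -4/9)
K(Y) = -41/42 + Y (K(Y) = -8/7 + (Y + 1/6) = -8/7 + (1/6 + Y) = -41/42 + Y)
p(4, 5)*(w(0) + K(3)) = -4*(3*sqrt(0) + (-41/42 + 3))/9 = -4*(3*0 + 85/42)/9 = -4*(0 + 85/42)/9 = -4/9*85/42 = -170/189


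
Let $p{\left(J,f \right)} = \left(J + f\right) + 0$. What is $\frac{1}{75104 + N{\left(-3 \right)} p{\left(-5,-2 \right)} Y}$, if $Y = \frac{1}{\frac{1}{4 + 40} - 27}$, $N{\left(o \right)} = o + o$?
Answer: $\frac{1187}{89146600} \approx 1.3315 \cdot 10^{-5}$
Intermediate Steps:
$p{\left(J,f \right)} = J + f$
$N{\left(o \right)} = 2 o$
$Y = - \frac{44}{1187}$ ($Y = \frac{1}{\frac{1}{44} - 27} = \frac{1}{- \frac{1187}{44}} = - \frac{44}{1187} \approx -0.037068$)
$\frac{1}{75104 + N{\left(-3 \right)} p{\left(-5,-2 \right)} Y} = \frac{1}{75104 + 2 \left(-3\right) \left(-5 - 2\right) \left(- \frac{44}{1187}\right)} = \frac{1}{75104 + \left(-6\right) \left(-7\right) \left(- \frac{44}{1187}\right)} = \frac{1}{75104 + 42 \left(- \frac{44}{1187}\right)} = \frac{1}{75104 - \frac{1848}{1187}} = \frac{1}{\frac{89146600}{1187}} = \frac{1187}{89146600}$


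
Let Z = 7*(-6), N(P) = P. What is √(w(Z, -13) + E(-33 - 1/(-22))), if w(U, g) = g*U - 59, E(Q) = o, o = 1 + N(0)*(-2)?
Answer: 2*√122 ≈ 22.091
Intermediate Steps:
Z = -42
o = 1 (o = 1 + 0*(-2) = 1 + 0 = 1)
E(Q) = 1
w(U, g) = -59 + U*g (w(U, g) = U*g - 59 = -59 + U*g)
√(w(Z, -13) + E(-33 - 1/(-22))) = √((-59 - 42*(-13)) + 1) = √((-59 + 546) + 1) = √(487 + 1) = √488 = 2*√122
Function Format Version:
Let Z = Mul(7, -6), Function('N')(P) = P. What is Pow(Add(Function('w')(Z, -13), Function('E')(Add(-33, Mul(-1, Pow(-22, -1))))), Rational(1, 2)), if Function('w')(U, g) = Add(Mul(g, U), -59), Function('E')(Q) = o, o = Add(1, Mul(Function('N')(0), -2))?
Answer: Mul(2, Pow(122, Rational(1, 2))) ≈ 22.091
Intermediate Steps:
Z = -42
o = 1 (o = Add(1, Mul(0, -2)) = Add(1, 0) = 1)
Function('E')(Q) = 1
Function('w')(U, g) = Add(-59, Mul(U, g)) (Function('w')(U, g) = Add(Mul(U, g), -59) = Add(-59, Mul(U, g)))
Pow(Add(Function('w')(Z, -13), Function('E')(Add(-33, Mul(-1, Pow(-22, -1))))), Rational(1, 2)) = Pow(Add(Add(-59, Mul(-42, -13)), 1), Rational(1, 2)) = Pow(Add(Add(-59, 546), 1), Rational(1, 2)) = Pow(Add(487, 1), Rational(1, 2)) = Pow(488, Rational(1, 2)) = Mul(2, Pow(122, Rational(1, 2)))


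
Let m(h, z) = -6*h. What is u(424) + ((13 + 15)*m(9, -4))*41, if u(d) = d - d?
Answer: -61992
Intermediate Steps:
u(d) = 0
u(424) + ((13 + 15)*m(9, -4))*41 = 0 + ((13 + 15)*(-6*9))*41 = 0 + (28*(-54))*41 = 0 - 1512*41 = 0 - 61992 = -61992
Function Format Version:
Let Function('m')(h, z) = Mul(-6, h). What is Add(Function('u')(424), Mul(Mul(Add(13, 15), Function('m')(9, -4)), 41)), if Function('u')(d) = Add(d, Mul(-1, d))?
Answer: -61992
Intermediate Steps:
Function('u')(d) = 0
Add(Function('u')(424), Mul(Mul(Add(13, 15), Function('m')(9, -4)), 41)) = Add(0, Mul(Mul(Add(13, 15), Mul(-6, 9)), 41)) = Add(0, Mul(Mul(28, -54), 41)) = Add(0, Mul(-1512, 41)) = Add(0, -61992) = -61992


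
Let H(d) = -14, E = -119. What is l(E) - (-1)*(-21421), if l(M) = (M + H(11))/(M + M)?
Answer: -728295/34 ≈ -21420.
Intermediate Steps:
l(M) = (-14 + M)/(2*M) (l(M) = (M - 14)/(M + M) = (-14 + M)/((2*M)) = (-14 + M)*(1/(2*M)) = (-14 + M)/(2*M))
l(E) - (-1)*(-21421) = (½)*(-14 - 119)/(-119) - (-1)*(-21421) = (½)*(-1/119)*(-133) - 1*21421 = 19/34 - 21421 = -728295/34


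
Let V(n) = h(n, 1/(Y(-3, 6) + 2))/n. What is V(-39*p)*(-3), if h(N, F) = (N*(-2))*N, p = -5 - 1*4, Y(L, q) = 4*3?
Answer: 2106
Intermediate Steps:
Y(L, q) = 12
p = -9 (p = -5 - 4 = -9)
h(N, F) = -2*N² (h(N, F) = (-2*N)*N = -2*N²)
V(n) = -2*n (V(n) = (-2*n²)/n = -2*n)
V(-39*p)*(-3) = -(-78)*(-9)*(-3) = -2*351*(-3) = -702*(-3) = 2106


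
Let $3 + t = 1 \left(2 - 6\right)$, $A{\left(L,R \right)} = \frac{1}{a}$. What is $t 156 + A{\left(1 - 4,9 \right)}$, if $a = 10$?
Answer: $- \frac{10919}{10} \approx -1091.9$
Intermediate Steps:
$A{\left(L,R \right)} = \frac{1}{10}$
$t = -7$ ($t = -3 + 1 \left(2 - 6\right) = -3 + 1 \left(-4\right) = -3 - 4 = -7$)
$t 156 + A{\left(1 - 4,9 \right)} = \left(-7\right) 156 + \frac{1}{10} = -1092 + \frac{1}{10} = - \frac{10919}{10}$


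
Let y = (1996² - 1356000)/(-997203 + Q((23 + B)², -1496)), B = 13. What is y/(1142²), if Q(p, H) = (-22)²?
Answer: -657004/324971259479 ≈ -2.0217e-6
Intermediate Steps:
Q(p, H) = 484
y = -2628016/996719 (y = (1996² - 1356000)/(-997203 + 484) = (3984016 - 1356000)/(-996719) = 2628016*(-1/996719) = -2628016/996719 ≈ -2.6367)
y/(1142²) = -2628016/(996719*(1142²)) = -2628016/996719/1304164 = -2628016/996719*1/1304164 = -657004/324971259479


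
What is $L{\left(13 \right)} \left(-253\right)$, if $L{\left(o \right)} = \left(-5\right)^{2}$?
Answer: $-6325$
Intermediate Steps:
$L{\left(o \right)} = 25$
$L{\left(13 \right)} \left(-253\right) = 25 \left(-253\right) = -6325$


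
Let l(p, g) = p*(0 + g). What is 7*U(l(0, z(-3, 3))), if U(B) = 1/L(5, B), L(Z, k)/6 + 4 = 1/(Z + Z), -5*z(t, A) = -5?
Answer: -35/117 ≈ -0.29915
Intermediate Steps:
z(t, A) = 1 (z(t, A) = -⅕*(-5) = 1)
L(Z, k) = -24 + 3/Z (L(Z, k) = -24 + 6/(Z + Z) = -24 + 6/((2*Z)) = -24 + 6*(1/(2*Z)) = -24 + 3/Z)
l(p, g) = g*p (l(p, g) = p*g = g*p)
U(B) = -5/117 (U(B) = 1/(-24 + 3/5) = 1/(-24 + 3*(⅕)) = 1/(-24 + ⅗) = 1/(-117/5) = -5/117)
7*U(l(0, z(-3, 3))) = 7*(-5/117) = -35/117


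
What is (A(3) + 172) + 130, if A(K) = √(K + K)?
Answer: 302 + √6 ≈ 304.45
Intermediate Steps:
A(K) = √2*√K (A(K) = √(2*K) = √2*√K)
(A(3) + 172) + 130 = (√2*√3 + 172) + 130 = (√6 + 172) + 130 = (172 + √6) + 130 = 302 + √6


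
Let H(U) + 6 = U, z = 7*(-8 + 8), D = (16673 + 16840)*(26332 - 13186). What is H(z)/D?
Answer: -1/73426983 ≈ -1.3619e-8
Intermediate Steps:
D = 440561898 (D = 33513*13146 = 440561898)
z = 0 (z = 7*0 = 0)
H(U) = -6 + U
H(z)/D = (-6 + 0)/440561898 = -6*1/440561898 = -1/73426983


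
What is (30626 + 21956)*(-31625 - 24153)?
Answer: -2932918796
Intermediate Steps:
(30626 + 21956)*(-31625 - 24153) = 52582*(-55778) = -2932918796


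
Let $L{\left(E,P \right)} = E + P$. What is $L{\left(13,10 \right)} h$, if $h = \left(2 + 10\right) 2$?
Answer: $552$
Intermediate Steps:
$h = 24$ ($h = 12 \cdot 2 = 24$)
$L{\left(13,10 \right)} h = \left(13 + 10\right) 24 = 23 \cdot 24 = 552$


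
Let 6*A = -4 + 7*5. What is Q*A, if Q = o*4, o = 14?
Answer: 868/3 ≈ 289.33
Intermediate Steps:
Q = 56 (Q = 14*4 = 56)
A = 31/6 (A = (-4 + 7*5)/6 = (-4 + 35)/6 = (⅙)*31 = 31/6 ≈ 5.1667)
Q*A = 56*(31/6) = 868/3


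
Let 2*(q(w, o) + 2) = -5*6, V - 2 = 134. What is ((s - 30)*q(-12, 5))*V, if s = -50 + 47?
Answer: 76296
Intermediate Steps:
V = 136 (V = 2 + 134 = 136)
q(w, o) = -17 (q(w, o) = -2 + (-5*6)/2 = -2 + (1/2)*(-30) = -2 - 15 = -17)
s = -3
((s - 30)*q(-12, 5))*V = ((-3 - 30)*(-17))*136 = -33*(-17)*136 = 561*136 = 76296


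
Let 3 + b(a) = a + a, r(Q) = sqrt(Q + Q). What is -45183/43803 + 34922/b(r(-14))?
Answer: -1531510747/1766721 - 139688*I*sqrt(7)/121 ≈ -866.87 - 3054.4*I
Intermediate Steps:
r(Q) = sqrt(2)*sqrt(Q) (r(Q) = sqrt(2*Q) = sqrt(2)*sqrt(Q))
b(a) = -3 + 2*a (b(a) = -3 + (a + a) = -3 + 2*a)
-45183/43803 + 34922/b(r(-14)) = -45183/43803 + 34922/(-3 + 2*(sqrt(2)*sqrt(-14))) = -45183*1/43803 + 34922/(-3 + 2*(sqrt(2)*(I*sqrt(14)))) = -15061/14601 + 34922/(-3 + 2*(2*I*sqrt(7))) = -15061/14601 + 34922/(-3 + 4*I*sqrt(7))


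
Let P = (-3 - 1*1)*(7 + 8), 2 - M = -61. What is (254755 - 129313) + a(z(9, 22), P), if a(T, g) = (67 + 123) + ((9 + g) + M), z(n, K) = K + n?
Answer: 125644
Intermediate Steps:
M = 63 (M = 2 - 1*(-61) = 2 + 61 = 63)
P = -60 (P = (-3 - 1)*15 = -4*15 = -60)
a(T, g) = 262 + g (a(T, g) = (67 + 123) + ((9 + g) + 63) = 190 + (72 + g) = 262 + g)
(254755 - 129313) + a(z(9, 22), P) = (254755 - 129313) + (262 - 60) = 125442 + 202 = 125644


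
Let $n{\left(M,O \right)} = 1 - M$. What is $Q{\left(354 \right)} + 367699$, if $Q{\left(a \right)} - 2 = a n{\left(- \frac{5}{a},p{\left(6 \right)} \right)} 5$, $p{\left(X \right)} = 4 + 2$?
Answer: $369496$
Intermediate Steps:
$p{\left(X \right)} = 6$
$Q{\left(a \right)} = 2 + 5 a \left(1 + \frac{5}{a}\right)$ ($Q{\left(a \right)} = 2 + a \left(1 - - \frac{5}{a}\right) 5 = 2 + a \left(1 + \frac{5}{a}\right) 5 = 2 + 5 a \left(1 + \frac{5}{a}\right)$)
$Q{\left(354 \right)} + 367699 = \left(27 + 5 \cdot 354\right) + 367699 = \left(27 + 1770\right) + 367699 = 1797 + 367699 = 369496$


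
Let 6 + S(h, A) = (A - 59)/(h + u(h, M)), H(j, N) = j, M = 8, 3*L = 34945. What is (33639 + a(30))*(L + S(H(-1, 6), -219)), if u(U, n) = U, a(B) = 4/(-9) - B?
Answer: 10690747088/27 ≈ 3.9595e+8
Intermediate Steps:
L = 34945/3 (L = (⅓)*34945 = 34945/3 ≈ 11648.)
a(B) = -4/9 - B (a(B) = 4*(-⅑) - B = -4/9 - B)
S(h, A) = -6 + (-59 + A)/(2*h) (S(h, A) = -6 + (A - 59)/(h + h) = -6 + (-59 + A)/((2*h)) = -6 + (-59 + A)*(1/(2*h)) = -6 + (-59 + A)/(2*h))
(33639 + a(30))*(L + S(H(-1, 6), -219)) = (33639 + (-4/9 - 1*30))*(34945/3 + (½)*(-59 - 219 - 12*(-1))/(-1)) = (33639 + (-4/9 - 30))*(34945/3 + (½)*(-1)*(-59 - 219 + 12)) = (33639 - 274/9)*(34945/3 + (½)*(-1)*(-266)) = 302477*(34945/3 + 133)/9 = (302477/9)*(35344/3) = 10690747088/27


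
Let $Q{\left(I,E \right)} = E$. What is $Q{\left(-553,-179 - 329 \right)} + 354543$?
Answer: $354035$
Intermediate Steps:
$Q{\left(-553,-179 - 329 \right)} + 354543 = \left(-179 - 329\right) + 354543 = -508 + 354543 = 354035$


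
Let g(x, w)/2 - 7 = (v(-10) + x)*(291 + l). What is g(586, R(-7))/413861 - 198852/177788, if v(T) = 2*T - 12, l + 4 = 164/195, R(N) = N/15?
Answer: -95973948017/275923198005 ≈ -0.34783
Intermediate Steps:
R(N) = N/15 (R(N) = N*(1/15) = N/15)
l = -616/195 (l = -4 + 164/195 = -616/195 ≈ -3.1590)
v(T) = -12 + 2*T
g(x, w) = -3589526/195 + 112258*x/195 (g(x, w) = 14 + 2*(((-12 + 2*(-10)) + x)*(291 - 616/195)) = 14 + 2*(((-12 - 20) + x)*(56129/195)) = 14 + 2*((-32 + x)*(56129/195)) = 14 + 2*(-1796128/195 + 56129*x/195) = 14 + (-3592256/195 + 112258*x/195) = -3589526/195 + 112258*x/195)
g(586, R(-7))/413861 - 198852/177788 = (-3589526/195 + (112258/195)*586)/413861 - 198852/177788 = (-3589526/195 + 65783188/195)*(1/413861) - 198852*1/177788 = (62193662/195)*(1/413861) - 49713/44447 = 62193662/80702895 - 49713/44447 = -95973948017/275923198005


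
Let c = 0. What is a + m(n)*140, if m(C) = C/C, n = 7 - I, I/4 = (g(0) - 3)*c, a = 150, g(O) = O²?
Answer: 290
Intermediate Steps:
I = 0 (I = 4*((0² - 3)*0) = 4*((0 - 3)*0) = 4*(-3*0) = 4*0 = 0)
n = 7 (n = 7 - 1*0 = 7 + 0 = 7)
m(C) = 1
a + m(n)*140 = 150 + 1*140 = 150 + 140 = 290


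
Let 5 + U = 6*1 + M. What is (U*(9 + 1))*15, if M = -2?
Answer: -150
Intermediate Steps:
U = -1 (U = -5 + (6*1 - 2) = -5 + (6 - 2) = -5 + 4 = -1)
(U*(9 + 1))*15 = -(9 + 1)*15 = -1*10*15 = -10*15 = -150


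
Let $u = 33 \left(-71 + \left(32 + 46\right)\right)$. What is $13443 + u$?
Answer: $13674$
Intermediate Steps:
$u = 231$ ($u = 33 \left(-71 + 78\right) = 33 \cdot 7 = 231$)
$13443 + u = 13443 + 231 = 13674$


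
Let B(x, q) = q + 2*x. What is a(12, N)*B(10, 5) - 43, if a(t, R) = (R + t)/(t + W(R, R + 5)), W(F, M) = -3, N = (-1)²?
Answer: -62/9 ≈ -6.8889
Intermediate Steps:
N = 1
a(t, R) = (R + t)/(-3 + t) (a(t, R) = (R + t)/(t - 3) = (R + t)/(-3 + t))
a(12, N)*B(10, 5) - 43 = ((1 + 12)/(-3 + 12))*(5 + 2*10) - 43 = (13/9)*(5 + 20) - 43 = ((⅑)*13)*25 - 43 = (13/9)*25 - 43 = 325/9 - 43 = -62/9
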